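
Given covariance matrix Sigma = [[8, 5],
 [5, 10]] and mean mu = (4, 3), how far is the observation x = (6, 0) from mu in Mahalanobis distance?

Step 1 — centre the observation: (x - mu) = (2, -3).

Step 2 — invert Sigma. det(Sigma) = 8·10 - (5)² = 55.
  Sigma^{-1} = (1/det) · [[d, -b], [-b, a]] = [[0.1818, -0.0909],
 [-0.0909, 0.1455]].

Step 3 — form the quadratic (x - mu)^T · Sigma^{-1} · (x - mu):
  Sigma^{-1} · (x - mu) = (0.6364, -0.6182).
  (x - mu)^T · [Sigma^{-1} · (x - mu)] = (2)·(0.6364) + (-3)·(-0.6182) = 3.1273.

Step 4 — take square root: d = √(3.1273) ≈ 1.7684.

d(x, mu) = √(3.1273) ≈ 1.7684


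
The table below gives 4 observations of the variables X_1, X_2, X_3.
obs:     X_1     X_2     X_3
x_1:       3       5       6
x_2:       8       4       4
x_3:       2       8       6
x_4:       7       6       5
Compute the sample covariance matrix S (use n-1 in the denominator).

Step 1 — column means:
  mean(X_1) = (3 + 8 + 2 + 7) / 4 = 20/4 = 5
  mean(X_2) = (5 + 4 + 8 + 6) / 4 = 23/4 = 5.75
  mean(X_3) = (6 + 4 + 6 + 5) / 4 = 21/4 = 5.25

Step 2 — sample covariance S[i,j] = (1/(n-1)) · Σ_k (x_{k,i} - mean_i) · (x_{k,j} - mean_j), with n-1 = 3.
  S[X_1,X_1] = ((-2)·(-2) + (3)·(3) + (-3)·(-3) + (2)·(2)) / 3 = 26/3 = 8.6667
  S[X_1,X_2] = ((-2)·(-0.75) + (3)·(-1.75) + (-3)·(2.25) + (2)·(0.25)) / 3 = -10/3 = -3.3333
  S[X_1,X_3] = ((-2)·(0.75) + (3)·(-1.25) + (-3)·(0.75) + (2)·(-0.25)) / 3 = -8/3 = -2.6667
  S[X_2,X_2] = ((-0.75)·(-0.75) + (-1.75)·(-1.75) + (2.25)·(2.25) + (0.25)·(0.25)) / 3 = 8.75/3 = 2.9167
  S[X_2,X_3] = ((-0.75)·(0.75) + (-1.75)·(-1.25) + (2.25)·(0.75) + (0.25)·(-0.25)) / 3 = 3.25/3 = 1.0833
  S[X_3,X_3] = ((0.75)·(0.75) + (-1.25)·(-1.25) + (0.75)·(0.75) + (-0.25)·(-0.25)) / 3 = 2.75/3 = 0.9167

S is symmetric (S[j,i] = S[i,j]). Assembling:

S = [[8.6667, -3.3333, -2.6667],
 [-3.3333, 2.9167, 1.0833],
 [-2.6667, 1.0833, 0.9167]]


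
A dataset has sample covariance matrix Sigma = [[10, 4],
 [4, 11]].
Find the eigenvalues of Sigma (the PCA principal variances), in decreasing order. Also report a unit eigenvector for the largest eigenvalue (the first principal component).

Step 1 — characteristic polynomial of 2×2 Sigma:
  det(Sigma - λI) = λ² - trace · λ + det = 0.
  trace = 10 + 11 = 21, det = 10·11 - (4)² = 94.
Step 2 — discriminant:
  Δ = trace² - 4·det = 441 - 376 = 65.
Step 3 — eigenvalues:
  λ = (trace ± √Δ)/2 = (21 ± 8.0623)/2,
  λ_1 = 14.5311,  λ_2 = 6.4689.

Step 4 — unit eigenvector for λ_1: solve (Sigma - λ_1 I)v = 0. First row:
  (10 - 14.5311)·v_x + (4)·v_y = 0, i.e. (-4.5311)·v_x + (4)·v_y = 0,
  so v ∝ (b, λ_1 - a) = (4, 4.5311) = u.
  ||u|| = √((4)² + (4.5311)²) = √(36.5311) ≈ 6.0441,
  v_1 = u/||u|| ≈ (0.6618, 0.7497) (||v_1|| = 1).

λ_1 = 14.5311,  λ_2 = 6.4689;  v_1 ≈ (0.6618, 0.7497)


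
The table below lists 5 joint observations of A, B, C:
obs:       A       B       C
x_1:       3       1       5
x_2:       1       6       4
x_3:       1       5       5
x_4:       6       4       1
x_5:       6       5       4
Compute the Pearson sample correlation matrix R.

Step 1 — column means:
  mean(A) = (3 + 1 + 1 + 6 + 6) / 5 = 17/5 = 3.4
  mean(B) = (1 + 6 + 5 + 4 + 5) / 5 = 21/5 = 4.2
  mean(C) = (5 + 4 + 5 + 1 + 4) / 5 = 19/5 = 3.8

Step 2 — sample variances and covariances s[i,j] = (1/(n-1)) · Σ_k (x_{k,i} - mean_i) · (x_{k,j} - mean_j), with n-1 = 4:
  s[A,A] = ((-0.4)·(-0.4) + (-2.4)·(-2.4) + (-2.4)·(-2.4) + (2.6)·(2.6) + (2.6)·(2.6)) / 4 = 25.2/4 = 6.3
  s[A,B] = ((-0.4)·(-3.2) + (-2.4)·(1.8) + (-2.4)·(0.8) + (2.6)·(-0.2) + (2.6)·(0.8)) / 4 = -3.4/4 = -0.85
  s[A,C] = ((-0.4)·(1.2) + (-2.4)·(0.2) + (-2.4)·(1.2) + (2.6)·(-2.8) + (2.6)·(0.2)) / 4 = -10.6/4 = -2.65
  s[B,B] = ((-3.2)·(-3.2) + (1.8)·(1.8) + (0.8)·(0.8) + (-0.2)·(-0.2) + (0.8)·(0.8)) / 4 = 14.8/4 = 3.7
  s[B,C] = ((-3.2)·(1.2) + (1.8)·(0.2) + (0.8)·(1.2) + (-0.2)·(-2.8) + (0.8)·(0.2)) / 4 = -1.8/4 = -0.45
  s[C,C] = ((1.2)·(1.2) + (0.2)·(0.2) + (1.2)·(1.2) + (-2.8)·(-2.8) + (0.2)·(0.2)) / 4 = 10.8/4 = 2.7
  Sample standard deviations s_i = √(s[i,i]):
  s(A) = √(6.3) = 2.51
  s(B) = √(3.7) = 1.9235
  s(C) = √(2.7) = 1.6432

Step 3 — r_{ij} = s_{ij} / (s_i · s_j):
  r[A,A] = 1 (diagonal).
  r[A,B] = -0.85 / (2.51 · 1.9235) = -0.85 / 4.828 = -0.1761
  r[A,C] = -2.65 / (2.51 · 1.6432) = -2.65 / 4.1243 = -0.6425
  r[B,B] = 1 (diagonal).
  r[B,C] = -0.45 / (1.9235 · 1.6432) = -0.45 / 3.1607 = -0.1424
  r[C,C] = 1 (diagonal).

R is symmetric with unit diagonal. Assembling:

R = [[1, -0.1761, -0.6425],
 [-0.1761, 1, -0.1424],
 [-0.6425, -0.1424, 1]]


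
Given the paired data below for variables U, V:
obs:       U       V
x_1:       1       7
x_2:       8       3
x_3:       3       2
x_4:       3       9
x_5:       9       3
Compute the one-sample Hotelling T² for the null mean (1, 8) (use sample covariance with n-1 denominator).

Step 1 — sample mean vector:
  mean(U) = (1 + 8 + 3 + 3 + 9) / 5 = 24/5 = 4.8
  mean(V) = (7 + 3 + 2 + 9 + 3) / 5 = 24/5 = 4.8
  x̄ = (4.8, 4.8),  deviation x̄ - mu_0 = (4.8, 4.8) - (1, 8) = (3.8, -3.2).

Step 2 — sample covariance matrix, S[i,j] = (1/(n-1)) · Σ_k (x_{k,i} - mean_i) · (x_{k,j} - mean_j), divisor n-1 = 4:
  S[U,U] = ((-3.8)·(-3.8) + (3.2)·(3.2) + (-1.8)·(-1.8) + (-1.8)·(-1.8) + (4.2)·(4.2)) / 4 = 48.8/4 = 12.2
  S[U,V] = ((-3.8)·(2.2) + (3.2)·(-1.8) + (-1.8)·(-2.8) + (-1.8)·(4.2) + (4.2)·(-1.8)) / 4 = -24.2/4 = -6.05
  S[V,V] = ((2.2)·(2.2) + (-1.8)·(-1.8) + (-2.8)·(-2.8) + (4.2)·(4.2) + (-1.8)·(-1.8)) / 4 = 36.8/4 = 9.2
  S = [[12.2, -6.05],
 [-6.05, 9.2]].

Step 3 — invert S. det(S) = 12.2·9.2 - (-6.05)² = 75.6375.
  S^{-1} = (1/det) · [[d, -b], [-b, a]] = [[0.1216, 0.08],
 [0.08, 0.1613]].

Step 4 — quadratic form (x̄ - mu_0)^T · S^{-1} · (x̄ - mu_0):
  S^{-1} · (x̄ - mu_0) = (0.2062, -0.2122),
  (x̄ - mu_0)^T · [...] = (3.8)·(0.2062) + (-3.2)·(-0.2122) = 1.4628.

Step 5 — scale by n: T² = 5 · 1.4628 = 7.3138.

T² ≈ 7.3138


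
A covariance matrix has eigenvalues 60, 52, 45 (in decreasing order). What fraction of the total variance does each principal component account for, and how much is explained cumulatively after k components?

Step 1 — total variance = trace(Sigma) = Σ λ_i = 60 + 52 + 45 = 157.

Step 2 — fraction explained by component i = λ_i / Σ λ:
  PC1: 60/157 = 0.3822
  PC2: 52/157 = 0.3312
  PC3: 45/157 = 0.2866

Step 3 — cumulative fraction after k components = (λ_1 + ... + λ_k) / Σ λ:
  k = 1: 60/157 = 0.3822
  k = 2: (60 + 52)/157 = 112/157 = 0.7134
  k = 3: (60 + 52 + 45)/157 = 157/157 = 1

Summary (fraction, with percent):

explained: PC1 0.3822 (38.22%), PC2 0.3312 (33.12%), PC3 0.2866 (28.66%);  cumulative: 0.3822, 0.7134, 1


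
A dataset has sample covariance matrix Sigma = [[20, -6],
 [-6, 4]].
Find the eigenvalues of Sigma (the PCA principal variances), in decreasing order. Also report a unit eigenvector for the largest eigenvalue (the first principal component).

Step 1 — characteristic polynomial of 2×2 Sigma:
  det(Sigma - λI) = λ² - trace · λ + det = 0.
  trace = 20 + 4 = 24, det = 20·4 - (-6)² = 44.
Step 2 — discriminant:
  Δ = trace² - 4·det = 576 - 176 = 400.
Step 3 — eigenvalues:
  λ = (trace ± √Δ)/2 = (24 ± 20)/2,
  λ_1 = 22,  λ_2 = 2.

Step 4 — unit eigenvector for λ_1: solve (Sigma - λ_1 I)v = 0. First row:
  (20 - 22)·v_x + (-6)·v_y = 0, i.e. (-2)·v_x + (-6)·v_y = 0,
  so v ∝ (b, λ_1 - a) = (-6, 2); multiply by -1 so the first entry is positive: u = (6, -2).
  ||u|| = √((6)² + (-2)²) = √(40) ≈ 6.3246,
  v_1 = u/||u|| ≈ (0.9487, -0.3162) (||v_1|| = 1).

λ_1 = 22,  λ_2 = 2;  v_1 ≈ (0.9487, -0.3162)


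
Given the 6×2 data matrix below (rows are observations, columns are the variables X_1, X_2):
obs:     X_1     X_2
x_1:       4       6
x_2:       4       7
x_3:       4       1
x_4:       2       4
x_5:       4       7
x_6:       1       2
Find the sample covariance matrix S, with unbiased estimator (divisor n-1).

Step 1 — column means:
  mean(X_1) = (4 + 4 + 4 + 2 + 4 + 1) / 6 = 19/6 = 3.1667
  mean(X_2) = (6 + 7 + 1 + 4 + 7 + 2) / 6 = 27/6 = 4.5

Step 2 — sample covariance S[i,j] = (1/(n-1)) · Σ_k (x_{k,i} - mean_i) · (x_{k,j} - mean_j), with n-1 = 5.
  S[X_1,X_1] = ((0.8333)·(0.8333) + (0.8333)·(0.8333) + (0.8333)·(0.8333) + (-1.1667)·(-1.1667) + (0.8333)·(0.8333) + (-2.1667)·(-2.1667)) / 5 = 8.8333/5 = 1.7667
  S[X_1,X_2] = ((0.8333)·(1.5) + (0.8333)·(2.5) + (0.8333)·(-3.5) + (-1.1667)·(-0.5) + (0.8333)·(2.5) + (-2.1667)·(-2.5)) / 5 = 8.5/5 = 1.7
  S[X_2,X_2] = ((1.5)·(1.5) + (2.5)·(2.5) + (-3.5)·(-3.5) + (-0.5)·(-0.5) + (2.5)·(2.5) + (-2.5)·(-2.5)) / 5 = 33.5/5 = 6.7

S is symmetric (S[j,i] = S[i,j]). Assembling:

S = [[1.7667, 1.7],
 [1.7, 6.7]]


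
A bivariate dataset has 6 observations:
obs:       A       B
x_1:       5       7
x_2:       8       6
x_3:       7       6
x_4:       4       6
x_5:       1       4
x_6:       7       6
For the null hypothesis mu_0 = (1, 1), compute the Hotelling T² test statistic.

Step 1 — sample mean vector:
  mean(A) = (5 + 8 + 7 + 4 + 1 + 7) / 6 = 32/6 = 5.3333
  mean(B) = (7 + 6 + 6 + 6 + 4 + 6) / 6 = 35/6 = 5.8333
  x̄ = (5.3333, 5.8333),  deviation x̄ - mu_0 = (5.3333, 5.8333) - (1, 1) = (4.3333, 4.8333).

Step 2 — sample covariance matrix, S[i,j] = (1/(n-1)) · Σ_k (x_{k,i} - mean_i) · (x_{k,j} - mean_j), divisor n-1 = 5:
  S[A,A] = ((-0.3333)·(-0.3333) + (2.6667)·(2.6667) + (1.6667)·(1.6667) + (-1.3333)·(-1.3333) + (-4.3333)·(-4.3333) + (1.6667)·(1.6667)) / 5 = 33.3333/5 = 6.6667
  S[A,B] = ((-0.3333)·(1.1667) + (2.6667)·(0.1667) + (1.6667)·(0.1667) + (-1.3333)·(0.1667) + (-4.3333)·(-1.8333) + (1.6667)·(0.1667)) / 5 = 8.3333/5 = 1.6667
  S[B,B] = ((1.1667)·(1.1667) + (0.1667)·(0.1667) + (0.1667)·(0.1667) + (0.1667)·(0.1667) + (-1.8333)·(-1.8333) + (0.1667)·(0.1667)) / 5 = 4.8333/5 = 0.9667
  S = [[6.6667, 1.6667],
 [1.6667, 0.9667]].

Step 3 — invert S. det(S) = 6.6667·0.9667 - (1.6667)² = 3.6667.
  S^{-1} = (1/det) · [[d, -b], [-b, a]] = [[0.2636, -0.4545],
 [-0.4545, 1.8182]].

Step 4 — quadratic form (x̄ - mu_0)^T · S^{-1} · (x̄ - mu_0):
  S^{-1} · (x̄ - mu_0) = (-1.0545, 6.8182),
  (x̄ - mu_0)^T · [...] = (4.3333)·(-1.0545) + (4.8333)·(6.8182) = 28.3848.

Step 5 — scale by n: T² = 6 · 28.3848 = 170.3091.

T² ≈ 170.3091


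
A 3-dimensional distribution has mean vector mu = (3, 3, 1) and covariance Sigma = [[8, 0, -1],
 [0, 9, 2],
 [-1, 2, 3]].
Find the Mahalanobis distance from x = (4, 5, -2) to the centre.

Step 1 — centre the observation: (x - mu) = (1, 2, -3).

Step 2 — invert Sigma (cofactor / det for 3×3, or solve directly):
  Sigma^{-1} = [[0.1314, -0.0114, 0.0514],
 [-0.0114, 0.1314, -0.0914],
 [0.0514, -0.0914, 0.4114]].

Step 3 — form the quadratic (x - mu)^T · Sigma^{-1} · (x - mu):
  Sigma^{-1} · (x - mu) = (-0.0457, 0.5257, -1.3657).
  (x - mu)^T · [Sigma^{-1} · (x - mu)] = (1)·(-0.0457) + (2)·(0.5257) + (-3)·(-1.3657) = 5.1029.

Step 4 — take square root: d = √(5.1029) ≈ 2.259.

d(x, mu) = √(5.1029) ≈ 2.259


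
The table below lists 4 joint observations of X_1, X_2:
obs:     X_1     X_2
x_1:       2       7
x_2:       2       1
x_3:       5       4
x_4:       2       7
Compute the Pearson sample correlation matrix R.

Step 1 — column means:
  mean(X_1) = (2 + 2 + 5 + 2) / 4 = 11/4 = 2.75
  mean(X_2) = (7 + 1 + 4 + 7) / 4 = 19/4 = 4.75

Step 2 — sample variances and covariances s[i,j] = (1/(n-1)) · Σ_k (x_{k,i} - mean_i) · (x_{k,j} - mean_j), with n-1 = 3:
  s[X_1,X_1] = ((-0.75)·(-0.75) + (-0.75)·(-0.75) + (2.25)·(2.25) + (-0.75)·(-0.75)) / 3 = 6.75/3 = 2.25
  s[X_1,X_2] = ((-0.75)·(2.25) + (-0.75)·(-3.75) + (2.25)·(-0.75) + (-0.75)·(2.25)) / 3 = -2.25/3 = -0.75
  s[X_2,X_2] = ((2.25)·(2.25) + (-3.75)·(-3.75) + (-0.75)·(-0.75) + (2.25)·(2.25)) / 3 = 24.75/3 = 8.25
  Sample standard deviations s_i = √(s[i,i]):
  s(X_1) = √(2.25) = 1.5
  s(X_2) = √(8.25) = 2.8723

Step 3 — r_{ij} = s_{ij} / (s_i · s_j):
  r[X_1,X_1] = 1 (diagonal).
  r[X_1,X_2] = -0.75 / (1.5 · 2.8723) = -0.75 / 4.3084 = -0.1741
  r[X_2,X_2] = 1 (diagonal).

R is symmetric with unit diagonal. Assembling:

R = [[1, -0.1741],
 [-0.1741, 1]]


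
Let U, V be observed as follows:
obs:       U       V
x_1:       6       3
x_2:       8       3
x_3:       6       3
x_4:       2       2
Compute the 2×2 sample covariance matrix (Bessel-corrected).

Step 1 — column means:
  mean(U) = (6 + 8 + 6 + 2) / 4 = 22/4 = 5.5
  mean(V) = (3 + 3 + 3 + 2) / 4 = 11/4 = 2.75

Step 2 — sample covariance S[i,j] = (1/(n-1)) · Σ_k (x_{k,i} - mean_i) · (x_{k,j} - mean_j), with n-1 = 3.
  S[U,U] = ((0.5)·(0.5) + (2.5)·(2.5) + (0.5)·(0.5) + (-3.5)·(-3.5)) / 3 = 19/3 = 6.3333
  S[U,V] = ((0.5)·(0.25) + (2.5)·(0.25) + (0.5)·(0.25) + (-3.5)·(-0.75)) / 3 = 3.5/3 = 1.1667
  S[V,V] = ((0.25)·(0.25) + (0.25)·(0.25) + (0.25)·(0.25) + (-0.75)·(-0.75)) / 3 = 0.75/3 = 0.25

S is symmetric (S[j,i] = S[i,j]). Assembling:

S = [[6.3333, 1.1667],
 [1.1667, 0.25]]


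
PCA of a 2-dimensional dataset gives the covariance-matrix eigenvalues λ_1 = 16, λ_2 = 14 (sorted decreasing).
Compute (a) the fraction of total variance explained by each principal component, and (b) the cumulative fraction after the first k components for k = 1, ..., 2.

Step 1 — total variance = trace(Sigma) = Σ λ_i = 16 + 14 = 30.

Step 2 — fraction explained by component i = λ_i / Σ λ:
  PC1: 16/30 = 0.5333
  PC2: 14/30 = 0.4667

Step 3 — cumulative fraction after k components = (λ_1 + ... + λ_k) / Σ λ:
  k = 1: 16/30 = 0.5333
  k = 2: (16 + 14)/30 = 30/30 = 1

Summary (fraction, with percent):

explained: PC1 0.5333 (53.33%), PC2 0.4667 (46.67%);  cumulative: 0.5333, 1


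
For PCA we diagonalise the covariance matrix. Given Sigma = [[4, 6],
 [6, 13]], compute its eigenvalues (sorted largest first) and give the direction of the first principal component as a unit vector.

Step 1 — characteristic polynomial of 2×2 Sigma:
  det(Sigma - λI) = λ² - trace · λ + det = 0.
  trace = 4 + 13 = 17, det = 4·13 - (6)² = 16.
Step 2 — discriminant:
  Δ = trace² - 4·det = 289 - 64 = 225.
Step 3 — eigenvalues:
  λ = (trace ± √Δ)/2 = (17 ± 15)/2,
  λ_1 = 16,  λ_2 = 1.

Step 4 — unit eigenvector for λ_1: solve (Sigma - λ_1 I)v = 0. First row:
  (4 - 16)·v_x + (6)·v_y = 0, i.e. (-12)·v_x + (6)·v_y = 0,
  so v ∝ (b, λ_1 - a) = (6, 12) = u.
  ||u|| = √((6)² + (12)²) = √(180) ≈ 13.4164,
  v_1 = u/||u|| ≈ (0.4472, 0.8944) (||v_1|| = 1).

λ_1 = 16,  λ_2 = 1;  v_1 ≈ (0.4472, 0.8944)


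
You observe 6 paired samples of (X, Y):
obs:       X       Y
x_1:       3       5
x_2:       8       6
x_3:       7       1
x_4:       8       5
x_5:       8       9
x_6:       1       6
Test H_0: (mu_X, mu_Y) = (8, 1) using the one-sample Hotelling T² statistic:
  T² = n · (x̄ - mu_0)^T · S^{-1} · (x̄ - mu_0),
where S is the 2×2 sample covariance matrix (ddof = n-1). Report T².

Step 1 — sample mean vector:
  mean(X) = (3 + 8 + 7 + 8 + 8 + 1) / 6 = 35/6 = 5.8333
  mean(Y) = (5 + 6 + 1 + 5 + 9 + 6) / 6 = 32/6 = 5.3333
  x̄ = (5.8333, 5.3333),  deviation x̄ - mu_0 = (5.8333, 5.3333) - (8, 1) = (-2.1667, 4.3333).

Step 2 — sample covariance matrix, S[i,j] = (1/(n-1)) · Σ_k (x_{k,i} - mean_i) · (x_{k,j} - mean_j), divisor n-1 = 5:
  S[X,X] = ((-2.8333)·(-2.8333) + (2.1667)·(2.1667) + (1.1667)·(1.1667) + (2.1667)·(2.1667) + (2.1667)·(2.1667) + (-4.8333)·(-4.8333)) / 5 = 46.8333/5 = 9.3667
  S[X,Y] = ((-2.8333)·(-0.3333) + (2.1667)·(0.6667) + (1.1667)·(-4.3333) + (2.1667)·(-0.3333) + (2.1667)·(3.6667) + (-4.8333)·(0.6667)) / 5 = 1.3333/5 = 0.2667
  S[Y,Y] = ((-0.3333)·(-0.3333) + (0.6667)·(0.6667) + (-4.3333)·(-4.3333) + (-0.3333)·(-0.3333) + (3.6667)·(3.6667) + (0.6667)·(0.6667)) / 5 = 33.3333/5 = 6.6667
  S = [[9.3667, 0.2667],
 [0.2667, 6.6667]].

Step 3 — invert S. det(S) = 9.3667·6.6667 - (0.2667)² = 62.3733.
  S^{-1} = (1/det) · [[d, -b], [-b, a]] = [[0.1069, -0.0043],
 [-0.0043, 0.1502]].

Step 4 — quadratic form (x̄ - mu_0)^T · S^{-1} · (x̄ - mu_0):
  S^{-1} · (x̄ - mu_0) = (-0.2501, 0.66),
  (x̄ - mu_0)^T · [...] = (-2.1667)·(-0.2501) + (4.3333)·(0.66) = 3.4019.

Step 5 — scale by n: T² = 6 · 3.4019 = 20.4115.

T² ≈ 20.4115


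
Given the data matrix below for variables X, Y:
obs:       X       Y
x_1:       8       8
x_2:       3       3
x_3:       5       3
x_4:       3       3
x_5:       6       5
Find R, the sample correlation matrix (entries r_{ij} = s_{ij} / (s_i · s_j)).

Step 1 — column means:
  mean(X) = (8 + 3 + 5 + 3 + 6) / 5 = 25/5 = 5
  mean(Y) = (8 + 3 + 3 + 3 + 5) / 5 = 22/5 = 4.4

Step 2 — sample variances and covariances s[i,j] = (1/(n-1)) · Σ_k (x_{k,i} - mean_i) · (x_{k,j} - mean_j), with n-1 = 4:
  s[X,X] = ((3)·(3) + (-2)·(-2) + (0)·(0) + (-2)·(-2) + (1)·(1)) / 4 = 18/4 = 4.5
  s[X,Y] = ((3)·(3.6) + (-2)·(-1.4) + (0)·(-1.4) + (-2)·(-1.4) + (1)·(0.6)) / 4 = 17/4 = 4.25
  s[Y,Y] = ((3.6)·(3.6) + (-1.4)·(-1.4) + (-1.4)·(-1.4) + (-1.4)·(-1.4) + (0.6)·(0.6)) / 4 = 19.2/4 = 4.8
  Sample standard deviations s_i = √(s[i,i]):
  s(X) = √(4.5) = 2.1213
  s(Y) = √(4.8) = 2.1909

Step 3 — r_{ij} = s_{ij} / (s_i · s_j):
  r[X,X] = 1 (diagonal).
  r[X,Y] = 4.25 / (2.1213 · 2.1909) = 4.25 / 4.6476 = 0.9145
  r[Y,Y] = 1 (diagonal).

R is symmetric with unit diagonal. Assembling:

R = [[1, 0.9145],
 [0.9145, 1]]


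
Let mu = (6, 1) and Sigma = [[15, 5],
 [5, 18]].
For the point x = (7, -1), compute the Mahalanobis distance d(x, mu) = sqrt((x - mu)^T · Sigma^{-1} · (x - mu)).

Step 1 — centre the observation: (x - mu) = (1, -2).

Step 2 — invert Sigma. det(Sigma) = 15·18 - (5)² = 245.
  Sigma^{-1} = (1/det) · [[d, -b], [-b, a]] = [[0.0735, -0.0204],
 [-0.0204, 0.0612]].

Step 3 — form the quadratic (x - mu)^T · Sigma^{-1} · (x - mu):
  Sigma^{-1} · (x - mu) = (0.1143, -0.1429).
  (x - mu)^T · [Sigma^{-1} · (x - mu)] = (1)·(0.1143) + (-2)·(-0.1429) = 0.4.

Step 4 — take square root: d = √(0.4) ≈ 0.6325.

d(x, mu) = √(0.4) ≈ 0.6325


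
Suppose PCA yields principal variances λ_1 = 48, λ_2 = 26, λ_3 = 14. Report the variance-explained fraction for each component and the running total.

Step 1 — total variance = trace(Sigma) = Σ λ_i = 48 + 26 + 14 = 88.

Step 2 — fraction explained by component i = λ_i / Σ λ:
  PC1: 48/88 = 0.5455
  PC2: 26/88 = 0.2955
  PC3: 14/88 = 0.1591

Step 3 — cumulative fraction after k components = (λ_1 + ... + λ_k) / Σ λ:
  k = 1: 48/88 = 0.5455
  k = 2: (48 + 26)/88 = 74/88 = 0.8409
  k = 3: (48 + 26 + 14)/88 = 88/88 = 1

Summary (fraction, with percent):

explained: PC1 0.5455 (54.55%), PC2 0.2955 (29.55%), PC3 0.1591 (15.91%);  cumulative: 0.5455, 0.8409, 1


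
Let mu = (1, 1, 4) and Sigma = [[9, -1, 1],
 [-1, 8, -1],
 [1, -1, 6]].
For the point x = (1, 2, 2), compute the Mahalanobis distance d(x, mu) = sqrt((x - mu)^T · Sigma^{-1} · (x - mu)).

Step 1 — centre the observation: (x - mu) = (0, 1, -2).

Step 2 — invert Sigma (cofactor / det for 3×3, or solve directly):
  Sigma^{-1} = [[0.1144, 0.0122, -0.017],
 [0.0122, 0.129, 0.0195],
 [-0.017, 0.0195, 0.1727]].

Step 3 — form the quadratic (x - mu)^T · Sigma^{-1} · (x - mu):
  Sigma^{-1} · (x - mu) = (0.0462, 0.09, -0.326).
  (x - mu)^T · [Sigma^{-1} · (x - mu)] = (0)·(0.0462) + (1)·(0.09) + (-2)·(-0.326) = 0.7421.

Step 4 — take square root: d = √(0.7421) ≈ 0.8614.

d(x, mu) = √(0.7421) ≈ 0.8614


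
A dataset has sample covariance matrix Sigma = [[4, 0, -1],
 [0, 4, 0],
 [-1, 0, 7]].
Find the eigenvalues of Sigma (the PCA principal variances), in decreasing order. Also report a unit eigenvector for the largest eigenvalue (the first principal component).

Step 1 — characteristic polynomial p(λ) = det(λI - Sigma) = λ³ - tr·λ² + c_1·λ - det, where tr = trace, c_1 = sum of the principal 2×2 minors, det = det(Sigma):
  tr = 4 + 4 + 7 = 15,
  c_1 = (4·4 - (0)²) + (4·7 - (-1)²) + (4·7 - (0)²) = 16 + 27 + 28 = 71,
  det = 4·(4·7 - (0)²) - (0)·((0)·7 - (0)·(-1)) + (-1)·((0)·(0) - 4·(-1)) = 4·(28) - (0)·(0) + (-1)·(4) = 108.
  So p(λ) = λ³ - 15λ² + 71λ - 108.
Step 2 — look for an integer root (rational root theorem: any rational root is an integer divisor of 108). Testing λ = 4:
  p(4) = 64 - 240 + 284 - 108 = 0  ✓
  Dividing out (λ - 4): p(λ) = (λ - 4)(λ² - 11λ + 27).
Step 3 — remaining eigenvalues from the quadratic λ² - 11λ + 27 = 0:
  Δ = 11² - 4·27 = 121 - 108 = 13,  λ = (11 ± √13)/2 = (11 ± 3.6056)/2 ≈ 7.3028 or 3.6972.
  Sorted: λ_1 = 7.3028,  λ_2 = 4,  λ_3 = 3.6972  (check: sum = 15 = tr ✓).

Step 4 — unit eigenvector for λ_1 ≈ 7.3028: v spans the null space of (Sigma - λ_1 I), whose rows are
  r_1 = (-3.3028, 0, -1),  r_2 = (0, -3.3028, 0),  r_3 = (-1, 0, -0.3028).
  v is orthogonal to every row, so take v ∝ r_1 × r_2 = ((0)·(0) - (-1)·(-3.3028), (-1)·(0) - (-3.3028)·(0), (-3.3028)·(-3.3028) - (0)·(0)) ≈ (-3.3028, 0, 10.9083).
  Rescale (multiply by -1 so the first nonzero entry is positive): u = (3.3028, 0, -10.9083).
  ||u|| = √((3.3028)² + (0)² + (-10.9083)²) = √(129.8999) ≈ 11.3974,  v_1 = u/||u|| ≈ (0.2898, 0, -0.9571) (||v_1|| = 1).

λ_1 = 7.3028,  λ_2 = 4,  λ_3 = 3.6972;  v_1 ≈ (0.2898, 0, -0.9571)


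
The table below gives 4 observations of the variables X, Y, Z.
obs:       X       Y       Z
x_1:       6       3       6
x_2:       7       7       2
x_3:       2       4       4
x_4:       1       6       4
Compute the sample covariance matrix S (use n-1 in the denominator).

Step 1 — column means:
  mean(X) = (6 + 7 + 2 + 1) / 4 = 16/4 = 4
  mean(Y) = (3 + 7 + 4 + 6) / 4 = 20/4 = 5
  mean(Z) = (6 + 2 + 4 + 4) / 4 = 16/4 = 4

Step 2 — sample covariance S[i,j] = (1/(n-1)) · Σ_k (x_{k,i} - mean_i) · (x_{k,j} - mean_j), with n-1 = 3.
  S[X,X] = ((2)·(2) + (3)·(3) + (-2)·(-2) + (-3)·(-3)) / 3 = 26/3 = 8.6667
  S[X,Y] = ((2)·(-2) + (3)·(2) + (-2)·(-1) + (-3)·(1)) / 3 = 1/3 = 0.3333
  S[X,Z] = ((2)·(2) + (3)·(-2) + (-2)·(0) + (-3)·(0)) / 3 = -2/3 = -0.6667
  S[Y,Y] = ((-2)·(-2) + (2)·(2) + (-1)·(-1) + (1)·(1)) / 3 = 10/3 = 3.3333
  S[Y,Z] = ((-2)·(2) + (2)·(-2) + (-1)·(0) + (1)·(0)) / 3 = -8/3 = -2.6667
  S[Z,Z] = ((2)·(2) + (-2)·(-2) + (0)·(0) + (0)·(0)) / 3 = 8/3 = 2.6667

S is symmetric (S[j,i] = S[i,j]). Assembling:

S = [[8.6667, 0.3333, -0.6667],
 [0.3333, 3.3333, -2.6667],
 [-0.6667, -2.6667, 2.6667]]


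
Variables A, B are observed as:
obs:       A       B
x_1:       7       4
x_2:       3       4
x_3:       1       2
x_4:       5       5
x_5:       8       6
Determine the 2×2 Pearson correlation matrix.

Step 1 — column means:
  mean(A) = (7 + 3 + 1 + 5 + 8) / 5 = 24/5 = 4.8
  mean(B) = (4 + 4 + 2 + 5 + 6) / 5 = 21/5 = 4.2

Step 2 — sample variances and covariances s[i,j] = (1/(n-1)) · Σ_k (x_{k,i} - mean_i) · (x_{k,j} - mean_j), with n-1 = 4:
  s[A,A] = ((2.2)·(2.2) + (-1.8)·(-1.8) + (-3.8)·(-3.8) + (0.2)·(0.2) + (3.2)·(3.2)) / 4 = 32.8/4 = 8.2
  s[A,B] = ((2.2)·(-0.2) + (-1.8)·(-0.2) + (-3.8)·(-2.2) + (0.2)·(0.8) + (3.2)·(1.8)) / 4 = 14.2/4 = 3.55
  s[B,B] = ((-0.2)·(-0.2) + (-0.2)·(-0.2) + (-2.2)·(-2.2) + (0.8)·(0.8) + (1.8)·(1.8)) / 4 = 8.8/4 = 2.2
  Sample standard deviations s_i = √(s[i,i]):
  s(A) = √(8.2) = 2.8636
  s(B) = √(2.2) = 1.4832

Step 3 — r_{ij} = s_{ij} / (s_i · s_j):
  r[A,A] = 1 (diagonal).
  r[A,B] = 3.55 / (2.8636 · 1.4832) = 3.55 / 4.2474 = 0.8358
  r[B,B] = 1 (diagonal).

R is symmetric with unit diagonal. Assembling:

R = [[1, 0.8358],
 [0.8358, 1]]


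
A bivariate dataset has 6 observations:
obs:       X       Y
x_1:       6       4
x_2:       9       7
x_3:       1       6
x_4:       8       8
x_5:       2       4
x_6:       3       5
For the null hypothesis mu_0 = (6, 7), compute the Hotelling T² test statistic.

Step 1 — sample mean vector:
  mean(X) = (6 + 9 + 1 + 8 + 2 + 3) / 6 = 29/6 = 4.8333
  mean(Y) = (4 + 7 + 6 + 8 + 4 + 5) / 6 = 34/6 = 5.6667
  x̄ = (4.8333, 5.6667),  deviation x̄ - mu_0 = (4.8333, 5.6667) - (6, 7) = (-1.1667, -1.3333).

Step 2 — sample covariance matrix, S[i,j] = (1/(n-1)) · Σ_k (x_{k,i} - mean_i) · (x_{k,j} - mean_j), divisor n-1 = 5:
  S[X,X] = ((1.1667)·(1.1667) + (4.1667)·(4.1667) + (-3.8333)·(-3.8333) + (3.1667)·(3.1667) + (-2.8333)·(-2.8333) + (-1.8333)·(-1.8333)) / 5 = 54.8333/5 = 10.9667
  S[X,Y] = ((1.1667)·(-1.6667) + (4.1667)·(1.3333) + (-3.8333)·(0.3333) + (3.1667)·(2.3333) + (-2.8333)·(-1.6667) + (-1.8333)·(-0.6667)) / 5 = 15.6667/5 = 3.1333
  S[Y,Y] = ((-1.6667)·(-1.6667) + (1.3333)·(1.3333) + (0.3333)·(0.3333) + (2.3333)·(2.3333) + (-1.6667)·(-1.6667) + (-0.6667)·(-0.6667)) / 5 = 13.3333/5 = 2.6667
  S = [[10.9667, 3.1333],
 [3.1333, 2.6667]].

Step 3 — invert S. det(S) = 10.9667·2.6667 - (3.1333)² = 19.4267.
  S^{-1} = (1/det) · [[d, -b], [-b, a]] = [[0.1373, -0.1613],
 [-0.1613, 0.5645]].

Step 4 — quadratic form (x̄ - mu_0)^T · S^{-1} · (x̄ - mu_0):
  S^{-1} · (x̄ - mu_0) = (0.0549, -0.5645),
  (x̄ - mu_0)^T · [...] = (-1.1667)·(0.0549) + (-1.3333)·(-0.5645) = 0.6886.

Step 5 — scale by n: T² = 6 · 0.6886 = 4.1318.

T² ≈ 4.1318


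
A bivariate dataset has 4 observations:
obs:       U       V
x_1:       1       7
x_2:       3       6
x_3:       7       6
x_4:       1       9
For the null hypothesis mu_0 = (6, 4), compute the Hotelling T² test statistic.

Step 1 — sample mean vector:
  mean(U) = (1 + 3 + 7 + 1) / 4 = 12/4 = 3
  mean(V) = (7 + 6 + 6 + 9) / 4 = 28/4 = 7
  x̄ = (3, 7),  deviation x̄ - mu_0 = (3, 7) - (6, 4) = (-3, 3).

Step 2 — sample covariance matrix, S[i,j] = (1/(n-1)) · Σ_k (x_{k,i} - mean_i) · (x_{k,j} - mean_j), divisor n-1 = 3:
  S[U,U] = ((-2)·(-2) + (0)·(0) + (4)·(4) + (-2)·(-2)) / 3 = 24/3 = 8
  S[U,V] = ((-2)·(0) + (0)·(-1) + (4)·(-1) + (-2)·(2)) / 3 = -8/3 = -2.6667
  S[V,V] = ((0)·(0) + (-1)·(-1) + (-1)·(-1) + (2)·(2)) / 3 = 6/3 = 2
  S = [[8, -2.6667],
 [-2.6667, 2]].

Step 3 — invert S. det(S) = 8·2 - (-2.6667)² = 8.8889.
  S^{-1} = (1/det) · [[d, -b], [-b, a]] = [[0.225, 0.3],
 [0.3, 0.9]].

Step 4 — quadratic form (x̄ - mu_0)^T · S^{-1} · (x̄ - mu_0):
  S^{-1} · (x̄ - mu_0) = (0.225, 1.8),
  (x̄ - mu_0)^T · [...] = (-3)·(0.225) + (3)·(1.8) = 4.725.

Step 5 — scale by n: T² = 4 · 4.725 = 18.9.

T² ≈ 18.9


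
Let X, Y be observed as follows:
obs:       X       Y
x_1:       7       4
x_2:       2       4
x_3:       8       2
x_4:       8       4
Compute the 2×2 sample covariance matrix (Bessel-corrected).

Step 1 — column means:
  mean(X) = (7 + 2 + 8 + 8) / 4 = 25/4 = 6.25
  mean(Y) = (4 + 4 + 2 + 4) / 4 = 14/4 = 3.5

Step 2 — sample covariance S[i,j] = (1/(n-1)) · Σ_k (x_{k,i} - mean_i) · (x_{k,j} - mean_j), with n-1 = 3.
  S[X,X] = ((0.75)·(0.75) + (-4.25)·(-4.25) + (1.75)·(1.75) + (1.75)·(1.75)) / 3 = 24.75/3 = 8.25
  S[X,Y] = ((0.75)·(0.5) + (-4.25)·(0.5) + (1.75)·(-1.5) + (1.75)·(0.5)) / 3 = -3.5/3 = -1.1667
  S[Y,Y] = ((0.5)·(0.5) + (0.5)·(0.5) + (-1.5)·(-1.5) + (0.5)·(0.5)) / 3 = 3/3 = 1

S is symmetric (S[j,i] = S[i,j]). Assembling:

S = [[8.25, -1.1667],
 [-1.1667, 1]]


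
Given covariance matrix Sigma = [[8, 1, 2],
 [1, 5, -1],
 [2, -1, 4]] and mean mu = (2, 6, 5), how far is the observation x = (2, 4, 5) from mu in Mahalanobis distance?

Step 1 — centre the observation: (x - mu) = (0, -2, 0).

Step 2 — invert Sigma (cofactor / det for 3×3, or solve directly):
  Sigma^{-1} = [[0.1532, -0.0484, -0.0887],
 [-0.0484, 0.2258, 0.0806],
 [-0.0887, 0.0806, 0.3145]].

Step 3 — form the quadratic (x - mu)^T · Sigma^{-1} · (x - mu):
  Sigma^{-1} · (x - mu) = (0.0968, -0.4516, -0.1613).
  (x - mu)^T · [Sigma^{-1} · (x - mu)] = (0)·(0.0968) + (-2)·(-0.4516) + (0)·(-0.1613) = 0.9032.

Step 4 — take square root: d = √(0.9032) ≈ 0.9504.

d(x, mu) = √(0.9032) ≈ 0.9504


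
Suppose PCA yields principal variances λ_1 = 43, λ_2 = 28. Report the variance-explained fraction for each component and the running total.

Step 1 — total variance = trace(Sigma) = Σ λ_i = 43 + 28 = 71.

Step 2 — fraction explained by component i = λ_i / Σ λ:
  PC1: 43/71 = 0.6056
  PC2: 28/71 = 0.3944

Step 3 — cumulative fraction after k components = (λ_1 + ... + λ_k) / Σ λ:
  k = 1: 43/71 = 0.6056
  k = 2: (43 + 28)/71 = 71/71 = 1

Summary (fraction, with percent):

explained: PC1 0.6056 (60.56%), PC2 0.3944 (39.44%);  cumulative: 0.6056, 1


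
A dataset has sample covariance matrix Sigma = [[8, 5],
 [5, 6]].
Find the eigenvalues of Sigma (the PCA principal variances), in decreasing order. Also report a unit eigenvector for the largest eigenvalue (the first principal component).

Step 1 — characteristic polynomial of 2×2 Sigma:
  det(Sigma - λI) = λ² - trace · λ + det = 0.
  trace = 8 + 6 = 14, det = 8·6 - (5)² = 23.
Step 2 — discriminant:
  Δ = trace² - 4·det = 196 - 92 = 104.
Step 3 — eigenvalues:
  λ = (trace ± √Δ)/2 = (14 ± 10.198)/2,
  λ_1 = 12.099,  λ_2 = 1.901.

Step 4 — unit eigenvector for λ_1: solve (Sigma - λ_1 I)v = 0. First row:
  (8 - 12.099)·v_x + (5)·v_y = 0, i.e. (-4.099)·v_x + (5)·v_y = 0,
  so v ∝ (b, λ_1 - a) = (5, 4.099) = u.
  ||u|| = √((5)² + (4.099)²) = √(41.802) ≈ 6.4654,
  v_1 = u/||u|| ≈ (0.7733, 0.634) (||v_1|| = 1).

λ_1 = 12.099,  λ_2 = 1.901;  v_1 ≈ (0.7733, 0.634)


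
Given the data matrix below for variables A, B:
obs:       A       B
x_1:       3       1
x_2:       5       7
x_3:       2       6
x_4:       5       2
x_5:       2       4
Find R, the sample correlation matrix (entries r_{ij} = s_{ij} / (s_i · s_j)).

Step 1 — column means:
  mean(A) = (3 + 5 + 2 + 5 + 2) / 5 = 17/5 = 3.4
  mean(B) = (1 + 7 + 6 + 2 + 4) / 5 = 20/5 = 4

Step 2 — sample variances and covariances s[i,j] = (1/(n-1)) · Σ_k (x_{k,i} - mean_i) · (x_{k,j} - mean_j), with n-1 = 4:
  s[A,A] = ((-0.4)·(-0.4) + (1.6)·(1.6) + (-1.4)·(-1.4) + (1.6)·(1.6) + (-1.4)·(-1.4)) / 4 = 9.2/4 = 2.3
  s[A,B] = ((-0.4)·(-3) + (1.6)·(3) + (-1.4)·(2) + (1.6)·(-2) + (-1.4)·(0)) / 4 = 0/4 = 0
  s[B,B] = ((-3)·(-3) + (3)·(3) + (2)·(2) + (-2)·(-2) + (0)·(0)) / 4 = 26/4 = 6.5
  Sample standard deviations s_i = √(s[i,i]):
  s(A) = √(2.3) = 1.5166
  s(B) = √(6.5) = 2.5495

Step 3 — r_{ij} = s_{ij} / (s_i · s_j):
  r[A,A] = 1 (diagonal).
  r[A,B] = 0 / (1.5166 · 2.5495) = 0 / 3.8665 = 0
  r[B,B] = 1 (diagonal).

R is symmetric with unit diagonal. Assembling:

R = [[1, 0],
 [0, 1]]


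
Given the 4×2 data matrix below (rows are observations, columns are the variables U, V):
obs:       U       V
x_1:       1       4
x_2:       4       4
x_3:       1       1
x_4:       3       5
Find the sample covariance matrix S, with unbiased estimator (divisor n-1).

Step 1 — column means:
  mean(U) = (1 + 4 + 1 + 3) / 4 = 9/4 = 2.25
  mean(V) = (4 + 4 + 1 + 5) / 4 = 14/4 = 3.5

Step 2 — sample covariance S[i,j] = (1/(n-1)) · Σ_k (x_{k,i} - mean_i) · (x_{k,j} - mean_j), with n-1 = 3.
  S[U,U] = ((-1.25)·(-1.25) + (1.75)·(1.75) + (-1.25)·(-1.25) + (0.75)·(0.75)) / 3 = 6.75/3 = 2.25
  S[U,V] = ((-1.25)·(0.5) + (1.75)·(0.5) + (-1.25)·(-2.5) + (0.75)·(1.5)) / 3 = 4.5/3 = 1.5
  S[V,V] = ((0.5)·(0.5) + (0.5)·(0.5) + (-2.5)·(-2.5) + (1.5)·(1.5)) / 3 = 9/3 = 3

S is symmetric (S[j,i] = S[i,j]). Assembling:

S = [[2.25, 1.5],
 [1.5, 3]]


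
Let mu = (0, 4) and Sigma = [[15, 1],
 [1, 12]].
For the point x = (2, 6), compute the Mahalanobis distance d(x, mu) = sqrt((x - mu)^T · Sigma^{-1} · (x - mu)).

Step 1 — centre the observation: (x - mu) = (2, 2).

Step 2 — invert Sigma. det(Sigma) = 15·12 - (1)² = 179.
  Sigma^{-1} = (1/det) · [[d, -b], [-b, a]] = [[0.067, -0.0056],
 [-0.0056, 0.0838]].

Step 3 — form the quadratic (x - mu)^T · Sigma^{-1} · (x - mu):
  Sigma^{-1} · (x - mu) = (0.1229, 0.1564).
  (x - mu)^T · [Sigma^{-1} · (x - mu)] = (2)·(0.1229) + (2)·(0.1564) = 0.5587.

Step 4 — take square root: d = √(0.5587) ≈ 0.7474.

d(x, mu) = √(0.5587) ≈ 0.7474


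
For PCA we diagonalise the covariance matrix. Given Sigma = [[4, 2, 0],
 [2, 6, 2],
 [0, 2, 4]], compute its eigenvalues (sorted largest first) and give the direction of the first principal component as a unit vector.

Step 1 — characteristic polynomial p(λ) = det(λI - Sigma) = λ³ - tr·λ² + c_1·λ - det, where tr = trace, c_1 = sum of the principal 2×2 minors, det = det(Sigma):
  tr = 4 + 6 + 4 = 14,
  c_1 = (4·6 - (2)²) + (4·4 - (0)²) + (6·4 - (2)²) = 20 + 16 + 20 = 56,
  det = 4·(6·4 - (2)²) - (2)·((2)·4 - (2)·(0)) + (0)·((2)·(2) - 6·(0)) = 4·(20) - (2)·(8) + (0)·(4) = 64.
  So p(λ) = λ³ - 14λ² + 56λ - 64.
Step 2 — look for an integer root (rational root theorem: any rational root is an integer divisor of 64). Testing λ = 2:
  p(2) = 8 - 56 + 112 - 64 = 0  ✓
  Dividing out (λ - 2): p(λ) = (λ - 2)(λ² - 12λ + 32).
Step 3 — remaining eigenvalues from the quadratic λ² - 12λ + 32 = 0:
  Δ = 12² - 4·32 = 144 - 128 = 16,  λ = (12 ± √16)/2 = (12 ± 4)/2 = 8 or 4.
  Sorted: λ_1 = 8,  λ_2 = 4,  λ_3 = 2  (check: sum = 14 = tr ✓).

Step 4 — unit eigenvector for λ_1 = 8: v spans the null space of (Sigma - λ_1 I), whose rows are
  r_1 = (-4, 2, 0),  r_2 = (2, -2, 2),  r_3 = (0, 2, -4).
  v is orthogonal to every row, so take v ∝ r_1 × r_2 = ((2)·(2) - (0)·(-2), (0)·(2) - (-4)·(2), (-4)·(-2) - (2)·(2)) = (4, 8, 4).
  Rescale (divide by 4): u = (1, 2, 1).
  ||u|| = √((1)² + (2)² + (1)²) = √(6) ≈ 2.4495,  v_1 = u/||u|| ≈ (0.4082, 0.8165, 0.4082) (||v_1|| = 1).

λ_1 = 8,  λ_2 = 4,  λ_3 = 2;  v_1 ≈ (0.4082, 0.8165, 0.4082)


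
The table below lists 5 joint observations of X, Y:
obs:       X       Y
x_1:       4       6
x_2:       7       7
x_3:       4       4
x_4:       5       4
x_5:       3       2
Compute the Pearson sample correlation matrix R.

Step 1 — column means:
  mean(X) = (4 + 7 + 4 + 5 + 3) / 5 = 23/5 = 4.6
  mean(Y) = (6 + 7 + 4 + 4 + 2) / 5 = 23/5 = 4.6

Step 2 — sample variances and covariances s[i,j] = (1/(n-1)) · Σ_k (x_{k,i} - mean_i) · (x_{k,j} - mean_j), with n-1 = 4:
  s[X,X] = ((-0.6)·(-0.6) + (2.4)·(2.4) + (-0.6)·(-0.6) + (0.4)·(0.4) + (-1.6)·(-1.6)) / 4 = 9.2/4 = 2.3
  s[X,Y] = ((-0.6)·(1.4) + (2.4)·(2.4) + (-0.6)·(-0.6) + (0.4)·(-0.6) + (-1.6)·(-2.6)) / 4 = 9.2/4 = 2.3
  s[Y,Y] = ((1.4)·(1.4) + (2.4)·(2.4) + (-0.6)·(-0.6) + (-0.6)·(-0.6) + (-2.6)·(-2.6)) / 4 = 15.2/4 = 3.8
  Sample standard deviations s_i = √(s[i,i]):
  s(X) = √(2.3) = 1.5166
  s(Y) = √(3.8) = 1.9494

Step 3 — r_{ij} = s_{ij} / (s_i · s_j):
  r[X,X] = 1 (diagonal).
  r[X,Y] = 2.3 / (1.5166 · 1.9494) = 2.3 / 2.9563 = 0.778
  r[Y,Y] = 1 (diagonal).

R is symmetric with unit diagonal. Assembling:

R = [[1, 0.778],
 [0.778, 1]]


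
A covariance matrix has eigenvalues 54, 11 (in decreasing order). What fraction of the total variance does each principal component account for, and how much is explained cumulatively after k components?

Step 1 — total variance = trace(Sigma) = Σ λ_i = 54 + 11 = 65.

Step 2 — fraction explained by component i = λ_i / Σ λ:
  PC1: 54/65 = 0.8308
  PC2: 11/65 = 0.1692

Step 3 — cumulative fraction after k components = (λ_1 + ... + λ_k) / Σ λ:
  k = 1: 54/65 = 0.8308
  k = 2: (54 + 11)/65 = 65/65 = 1

Summary (fraction, with percent):

explained: PC1 0.8308 (83.08%), PC2 0.1692 (16.92%);  cumulative: 0.8308, 1


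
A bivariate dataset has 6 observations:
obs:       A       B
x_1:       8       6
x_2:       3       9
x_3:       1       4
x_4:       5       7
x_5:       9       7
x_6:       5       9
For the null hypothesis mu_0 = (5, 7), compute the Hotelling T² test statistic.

Step 1 — sample mean vector:
  mean(A) = (8 + 3 + 1 + 5 + 9 + 5) / 6 = 31/6 = 5.1667
  mean(B) = (6 + 9 + 4 + 7 + 7 + 9) / 6 = 42/6 = 7
  x̄ = (5.1667, 7),  deviation x̄ - mu_0 = (5.1667, 7) - (5, 7) = (0.1667, 0).

Step 2 — sample covariance matrix, S[i,j] = (1/(n-1)) · Σ_k (x_{k,i} - mean_i) · (x_{k,j} - mean_j), divisor n-1 = 5:
  S[A,A] = ((2.8333)·(2.8333) + (-2.1667)·(-2.1667) + (-4.1667)·(-4.1667) + (-0.1667)·(-0.1667) + (3.8333)·(3.8333) + (-0.1667)·(-0.1667)) / 5 = 44.8333/5 = 8.9667
  S[A,B] = ((2.8333)·(-1) + (-2.1667)·(2) + (-4.1667)·(-3) + (-0.1667)·(0) + (3.8333)·(0) + (-0.1667)·(2)) / 5 = 5/5 = 1
  S[B,B] = ((-1)·(-1) + (2)·(2) + (-3)·(-3) + (0)·(0) + (0)·(0) + (2)·(2)) / 5 = 18/5 = 3.6
  S = [[8.9667, 1],
 [1, 3.6]].

Step 3 — invert S. det(S) = 8.9667·3.6 - (1)² = 31.28.
  S^{-1} = (1/det) · [[d, -b], [-b, a]] = [[0.1151, -0.032],
 [-0.032, 0.2867]].

Step 4 — quadratic form (x̄ - mu_0)^T · S^{-1} · (x̄ - mu_0):
  S^{-1} · (x̄ - mu_0) = (0.0192, -0.0053),
  (x̄ - mu_0)^T · [...] = (0.1667)·(0.0192) + (0)·(-0.0053) = 0.0032.

Step 5 — scale by n: T² = 6 · 0.0032 = 0.0192.

T² ≈ 0.0192


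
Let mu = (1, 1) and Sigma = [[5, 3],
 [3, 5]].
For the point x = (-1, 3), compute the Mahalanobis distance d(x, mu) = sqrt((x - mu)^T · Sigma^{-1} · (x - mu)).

Step 1 — centre the observation: (x - mu) = (-2, 2).

Step 2 — invert Sigma. det(Sigma) = 5·5 - (3)² = 16.
  Sigma^{-1} = (1/det) · [[d, -b], [-b, a]] = [[0.3125, -0.1875],
 [-0.1875, 0.3125]].

Step 3 — form the quadratic (x - mu)^T · Sigma^{-1} · (x - mu):
  Sigma^{-1} · (x - mu) = (-1, 1).
  (x - mu)^T · [Sigma^{-1} · (x - mu)] = (-2)·(-1) + (2)·(1) = 4.

Step 4 — take square root: d = √(4) ≈ 2.

d(x, mu) = √(4) ≈ 2


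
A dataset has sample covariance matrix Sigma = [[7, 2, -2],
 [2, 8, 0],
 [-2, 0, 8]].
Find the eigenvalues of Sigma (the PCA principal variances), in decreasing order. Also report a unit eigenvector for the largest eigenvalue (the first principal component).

Step 1 — characteristic polynomial p(λ) = det(λI - Sigma) = λ³ - tr·λ² + c_1·λ - det, where tr = trace, c_1 = sum of the principal 2×2 minors, det = det(Sigma):
  tr = 7 + 8 + 8 = 23,
  c_1 = (7·8 - (2)²) + (7·8 - (-2)²) + (8·8 - (0)²) = 52 + 52 + 64 = 168,
  det = 7·(8·8 - (0)²) - (2)·((2)·8 - (0)·(-2)) + (-2)·((2)·(0) - 8·(-2)) = 7·(64) - (2)·(16) + (-2)·(16) = 384.
  So p(λ) = λ³ - 23λ² + 168λ - 384.
Step 2 — look for an integer root (rational root theorem: any rational root is an integer divisor of 384). Testing λ = 8:
  p(8) = 512 - 1472 + 1344 - 384 = 0  ✓
  Dividing out (λ - 8): p(λ) = (λ - 8)(λ² - 15λ + 48).
Step 3 — remaining eigenvalues from the quadratic λ² - 15λ + 48 = 0:
  Δ = 15² - 4·48 = 225 - 192 = 33,  λ = (15 ± √33)/2 = (15 ± 5.7446)/2 ≈ 10.3723 or 4.6277.
  Sorted: λ_1 = 10.3723,  λ_2 = 8,  λ_3 = 4.6277  (check: sum = 23 = tr ✓).

Step 4 — unit eigenvector for λ_1 ≈ 10.3723: v spans the null space of (Sigma - λ_1 I), whose rows are
  r_1 = (-3.3723, 2, -2),  r_2 = (2, -2.3723, 0),  r_3 = (-2, 0, -2.3723).
  v is orthogonal to every row, so take v ∝ r_1 × r_2 = ((2)·(0) - (-2)·(-2.3723), (-2)·(2) - (-3.3723)·(0), (-3.3723)·(-2.3723) - (2)·(2)) ≈ (-4.7446, -4, 4).
  Rescale (multiply by -1 so the first nonzero entry is positive): u = (4.7446, 4, -4).
  ||u|| = √((4.7446)² + (4)² + (-4)²) = √(54.5109) ≈ 7.3831,  v_1 = u/||u|| ≈ (0.6426, 0.5418, -0.5418) (||v_1|| = 1).

λ_1 = 10.3723,  λ_2 = 8,  λ_3 = 4.6277;  v_1 ≈ (0.6426, 0.5418, -0.5418)


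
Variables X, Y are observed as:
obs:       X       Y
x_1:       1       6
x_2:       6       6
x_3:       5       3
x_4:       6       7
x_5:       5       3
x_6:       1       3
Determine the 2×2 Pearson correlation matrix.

Step 1 — column means:
  mean(X) = (1 + 6 + 5 + 6 + 5 + 1) / 6 = 24/6 = 4
  mean(Y) = (6 + 6 + 3 + 7 + 3 + 3) / 6 = 28/6 = 4.6667

Step 2 — sample variances and covariances s[i,j] = (1/(n-1)) · Σ_k (x_{k,i} - mean_i) · (x_{k,j} - mean_j), with n-1 = 5:
  s[X,X] = ((-3)·(-3) + (2)·(2) + (1)·(1) + (2)·(2) + (1)·(1) + (-3)·(-3)) / 5 = 28/5 = 5.6
  s[X,Y] = ((-3)·(1.3333) + (2)·(1.3333) + (1)·(-1.6667) + (2)·(2.3333) + (1)·(-1.6667) + (-3)·(-1.6667)) / 5 = 5/5 = 1
  s[Y,Y] = ((1.3333)·(1.3333) + (1.3333)·(1.3333) + (-1.6667)·(-1.6667) + (2.3333)·(2.3333) + (-1.6667)·(-1.6667) + (-1.6667)·(-1.6667)) / 5 = 17.3333/5 = 3.4667
  Sample standard deviations s_i = √(s[i,i]):
  s(X) = √(5.6) = 2.3664
  s(Y) = √(3.4667) = 1.8619

Step 3 — r_{ij} = s_{ij} / (s_i · s_j):
  r[X,X] = 1 (diagonal).
  r[X,Y] = 1 / (2.3664 · 1.8619) = 1 / 4.4061 = 0.227
  r[Y,Y] = 1 (diagonal).

R is symmetric with unit diagonal. Assembling:

R = [[1, 0.227],
 [0.227, 1]]
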